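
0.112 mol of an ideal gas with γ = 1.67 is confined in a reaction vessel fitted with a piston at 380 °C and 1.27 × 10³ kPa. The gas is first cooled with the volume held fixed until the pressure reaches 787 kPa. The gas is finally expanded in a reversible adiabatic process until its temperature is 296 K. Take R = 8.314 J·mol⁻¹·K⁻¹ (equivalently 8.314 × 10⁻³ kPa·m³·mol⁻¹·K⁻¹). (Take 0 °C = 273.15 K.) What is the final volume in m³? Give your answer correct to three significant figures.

Convert: T₁ = 653.1 K.
From PV = nRT: V₁ = nRT₁/P₁ = 0.0004789 m³.
Isochoric, so P/T is constant: V₂ = V₁; T₂ = T₁·(P₂/P₁) = 404.7 K.
Adiabatic (γ = 1.67), T V^(γ−1) and P V^γ constant: P₃ = P₂·(T₃/T₂)^(γ/(γ−1)) = 360.8 kPa; V₃ = V₂·(T₂/T₃)^(1/(γ−1)) = 0.0007639 m³.

V₃ ≈ 0.000764 m³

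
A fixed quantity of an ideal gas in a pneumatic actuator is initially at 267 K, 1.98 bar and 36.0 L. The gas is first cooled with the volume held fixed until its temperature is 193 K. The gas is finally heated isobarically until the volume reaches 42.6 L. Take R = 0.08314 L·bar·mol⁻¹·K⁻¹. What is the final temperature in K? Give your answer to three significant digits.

T₃ ≈ 228 K

V constant ⇒ P ∝ T: V₂ = V₁; P₂ = P₁·(T₂/T₁) = 1.431 bar.
Isobaric, so V/T is constant: P₃ = P₂; T₃ = T₂·(V₃/V₂) = 228.4 K.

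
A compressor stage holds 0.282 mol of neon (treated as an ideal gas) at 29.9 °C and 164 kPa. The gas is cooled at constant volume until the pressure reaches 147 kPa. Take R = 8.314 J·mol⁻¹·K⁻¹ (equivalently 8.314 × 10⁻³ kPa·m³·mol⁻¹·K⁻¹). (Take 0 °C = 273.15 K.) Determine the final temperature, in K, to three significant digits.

T₂ ≈ 272 K

Convert: T₁ = 303.0 K.
From PV = nRT: V₁ = nRT₁/P₁ = 0.004332 m³.
Isochoric, so P/T is constant: V₂ = V₁; T₂ = T₁·(P₂/P₁) = 271.6 K.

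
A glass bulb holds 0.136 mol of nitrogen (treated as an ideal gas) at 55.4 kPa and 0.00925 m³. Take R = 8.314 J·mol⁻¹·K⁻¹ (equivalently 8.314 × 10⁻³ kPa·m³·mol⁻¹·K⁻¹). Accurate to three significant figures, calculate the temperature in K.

T ≈ 453 K

PV = nRT ⇒ T = PV/(nR) = (55.4 × 0.00925) / (0.136 × 8.314 × 10⁻³)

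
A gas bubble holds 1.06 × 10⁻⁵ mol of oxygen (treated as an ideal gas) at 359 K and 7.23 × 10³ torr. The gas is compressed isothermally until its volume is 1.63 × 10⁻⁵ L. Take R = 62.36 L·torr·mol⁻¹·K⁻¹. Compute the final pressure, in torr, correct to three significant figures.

From PV = nRT: V₁ = nRT₁/P₁ = 3.282e-05 L.
T constant ⇒ Boyle's law P V = const: T₂ = T₁; P₂ = P₁·(V₁/V₂) = 1.456e+04 torr.

P₂ ≈ 1.46e+04 torr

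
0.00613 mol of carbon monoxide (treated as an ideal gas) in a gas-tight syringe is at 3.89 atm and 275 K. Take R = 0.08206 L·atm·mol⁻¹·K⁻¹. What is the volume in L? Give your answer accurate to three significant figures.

PV = nRT ⇒ V = nRT/P = (0.00613 × 0.08206 × 275) / 3.89

V ≈ 0.0356 L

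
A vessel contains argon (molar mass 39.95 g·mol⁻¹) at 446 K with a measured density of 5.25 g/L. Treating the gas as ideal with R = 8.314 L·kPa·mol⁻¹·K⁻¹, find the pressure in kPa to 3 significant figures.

P ≈ 487 kPa

ρ = PM/(RT) ⇒ P = ρRT/M = (5.25 × 8.314 × 446.0) / 39.95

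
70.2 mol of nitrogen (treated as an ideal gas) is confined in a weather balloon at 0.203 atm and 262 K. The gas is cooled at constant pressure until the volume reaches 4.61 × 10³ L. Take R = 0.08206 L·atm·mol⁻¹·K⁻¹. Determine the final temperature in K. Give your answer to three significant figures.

T₂ ≈ 162 K

From PV = nRT: V₁ = nRT₁/P₁ = 7435 L.
Isobaric, so V/T is constant: P₂ = P₁; T₂ = T₁·(V₂/V₁) = 162.5 K.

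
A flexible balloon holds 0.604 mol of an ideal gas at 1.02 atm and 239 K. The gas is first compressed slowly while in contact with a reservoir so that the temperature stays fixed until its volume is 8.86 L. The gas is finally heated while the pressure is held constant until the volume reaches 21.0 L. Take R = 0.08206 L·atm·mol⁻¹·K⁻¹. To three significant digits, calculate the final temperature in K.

From PV = nRT: V₁ = nRT₁/P₁ = 11.61 L.
Isothermal, so P V is constant: T₂ = T₁; P₂ = P₁·(V₁/V₂) = 1.337 atm.
Isobaric, so V/T is constant: P₃ = P₂; T₃ = T₂·(V₃/V₂) = 566.5 K.

T₃ ≈ 566 K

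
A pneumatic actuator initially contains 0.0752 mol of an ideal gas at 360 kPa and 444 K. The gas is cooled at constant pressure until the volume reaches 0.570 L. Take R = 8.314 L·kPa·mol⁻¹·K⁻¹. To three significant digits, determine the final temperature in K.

T₂ ≈ 328 K

From PV = nRT: V₁ = nRT₁/P₁ = 0.7711 L.
P constant ⇒ V ∝ T: P₂ = P₁; T₂ = T₁·(V₂/V₁) = 328.2 K.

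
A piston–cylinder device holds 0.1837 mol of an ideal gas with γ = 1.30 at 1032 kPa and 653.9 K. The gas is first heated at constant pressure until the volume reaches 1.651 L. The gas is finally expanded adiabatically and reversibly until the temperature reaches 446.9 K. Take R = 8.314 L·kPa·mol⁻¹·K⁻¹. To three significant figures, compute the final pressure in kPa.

From PV = nRT: V₁ = nRT₁/P₁ = 0.9677 L.
P constant ⇒ V ∝ T: P₂ = P₁; T₂ = T₁·(V₂/V₁) = 1116 K.
Adiabatic (γ = 1.30), T V^(γ−1) and P V^γ constant: P₃ = P₂·(T₃/T₂)^(γ/(γ−1)) = 19.59 kPa; V₃ = V₂·(T₂/T₃)^(1/(γ−1)) = 34.84 L.

P₃ ≈ 19.6 kPa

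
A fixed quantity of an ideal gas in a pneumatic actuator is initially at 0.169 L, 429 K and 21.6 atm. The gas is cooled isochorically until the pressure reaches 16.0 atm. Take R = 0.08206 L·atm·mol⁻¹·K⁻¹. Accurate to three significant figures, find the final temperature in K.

T₂ ≈ 318 K

Isochoric, so P/T is constant: V₂ = V₁; T₂ = T₁·(P₂/P₁) = 317.8 K.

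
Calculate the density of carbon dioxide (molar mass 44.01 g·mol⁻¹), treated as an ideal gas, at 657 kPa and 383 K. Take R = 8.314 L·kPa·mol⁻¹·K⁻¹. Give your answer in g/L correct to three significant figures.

ρ ≈ 9.08 g/L

ρ = PM/(RT) = (657 × 44.01) / (8.314 × 383.0)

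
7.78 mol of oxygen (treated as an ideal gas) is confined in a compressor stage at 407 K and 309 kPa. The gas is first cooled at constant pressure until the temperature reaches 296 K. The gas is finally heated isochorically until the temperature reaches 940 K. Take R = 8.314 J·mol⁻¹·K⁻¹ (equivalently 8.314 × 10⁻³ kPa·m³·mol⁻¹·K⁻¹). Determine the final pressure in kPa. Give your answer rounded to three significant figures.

P₃ ≈ 981 kPa

From PV = nRT: V₁ = nRT₁/P₁ = 0.08520 m³.
P constant ⇒ V ∝ T: P₂ = P₁; V₂ = V₁·(T₂/T₁) = 0.06196 m³.
Isochoric, so P/T is constant: V₃ = V₂; P₃ = P₂·(T₃/T₂) = 981.3 kPa.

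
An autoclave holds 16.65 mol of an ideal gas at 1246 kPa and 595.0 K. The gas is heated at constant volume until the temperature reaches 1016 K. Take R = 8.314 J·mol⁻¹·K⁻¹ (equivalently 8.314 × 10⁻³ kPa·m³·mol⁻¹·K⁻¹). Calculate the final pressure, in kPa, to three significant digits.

P₂ ≈ 2.13e+03 kPa

From PV = nRT: V₁ = nRT₁/P₁ = 0.06610 m³.
Isochoric, so P/T is constant: V₂ = V₁; P₂ = P₁·(T₂/T₁) = 2128 kPa.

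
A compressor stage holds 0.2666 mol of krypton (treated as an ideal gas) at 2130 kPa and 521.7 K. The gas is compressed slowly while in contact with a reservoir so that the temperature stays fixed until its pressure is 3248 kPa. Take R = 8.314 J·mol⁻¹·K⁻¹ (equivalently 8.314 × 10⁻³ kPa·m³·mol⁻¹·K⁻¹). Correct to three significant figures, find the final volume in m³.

From PV = nRT: V₁ = nRT₁/P₁ = 0.0005429 m³.
T constant ⇒ Boyle's law P V = const: T₂ = T₁; V₂ = V₁·(P₁/P₂) = 0.0003560 m³.

V₂ ≈ 0.000356 m³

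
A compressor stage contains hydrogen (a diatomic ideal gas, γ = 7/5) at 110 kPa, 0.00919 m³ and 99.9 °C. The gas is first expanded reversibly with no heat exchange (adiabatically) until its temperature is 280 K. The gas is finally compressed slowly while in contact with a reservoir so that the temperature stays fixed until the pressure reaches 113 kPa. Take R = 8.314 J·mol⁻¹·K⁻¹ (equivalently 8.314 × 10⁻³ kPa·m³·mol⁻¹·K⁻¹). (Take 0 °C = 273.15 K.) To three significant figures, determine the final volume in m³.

Convert: T₁ = 373.0 K.
Adiabatic (γ = 7/5), T V^(γ−1) and P V^γ constant: P₂ = P₁·(T₂/T₁)^(γ/(γ−1)) = 40.30 kPa; V₂ = V₁·(T₁/T₂)^(1/(γ−1)) = 0.01883 m³.
T constant ⇒ Boyle's law P V = const: T₃ = T₂; V₃ = V₂·(P₂/P₃) = 0.006715 m³.

V₃ ≈ 0.00671 m³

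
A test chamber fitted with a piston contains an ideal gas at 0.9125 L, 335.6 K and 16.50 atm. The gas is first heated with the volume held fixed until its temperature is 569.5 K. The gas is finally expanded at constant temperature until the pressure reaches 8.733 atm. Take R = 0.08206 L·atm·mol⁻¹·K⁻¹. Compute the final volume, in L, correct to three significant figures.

V₃ ≈ 2.93 L

Isochoric, so P/T is constant: V₂ = V₁; P₂ = P₁·(T₂/T₁) = 28.00 atm.
T constant ⇒ Boyle's law P V = const: T₃ = T₂; V₃ = V₂·(P₂/P₃) = 2.926 L.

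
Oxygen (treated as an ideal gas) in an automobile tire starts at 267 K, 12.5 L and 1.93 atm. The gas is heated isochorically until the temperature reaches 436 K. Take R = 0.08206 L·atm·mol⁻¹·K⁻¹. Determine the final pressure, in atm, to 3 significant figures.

P₂ ≈ 3.15 atm

V constant ⇒ P ∝ T: V₂ = V₁; P₂ = P₁·(T₂/T₁) = 3.152 atm.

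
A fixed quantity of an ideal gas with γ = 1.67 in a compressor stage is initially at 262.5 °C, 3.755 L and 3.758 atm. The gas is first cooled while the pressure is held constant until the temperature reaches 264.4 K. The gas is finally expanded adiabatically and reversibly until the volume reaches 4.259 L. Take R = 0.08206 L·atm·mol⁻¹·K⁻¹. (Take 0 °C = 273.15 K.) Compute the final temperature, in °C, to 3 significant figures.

T₃ ≈ -122 °C

Convert: T₁ = 535.6 K.
P constant ⇒ V ∝ T: P₂ = P₁; V₂ = V₁·(T₂/T₁) = 1.853 L.
Reversible adiabatic, γ = 1.67: T₃ = T₂·(V₂/V₃)^(γ−1) = 151.4 K; P₃ = P₂·(V₂/V₃)^γ = 0.9366 atm.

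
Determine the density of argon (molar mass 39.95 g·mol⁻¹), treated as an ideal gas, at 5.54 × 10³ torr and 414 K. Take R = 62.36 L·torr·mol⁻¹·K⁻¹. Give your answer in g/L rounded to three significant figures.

ρ ≈ 8.57 g/L

ρ = PM/(RT) = (5.54e+03 × 39.95) / (62.36 × 414.0)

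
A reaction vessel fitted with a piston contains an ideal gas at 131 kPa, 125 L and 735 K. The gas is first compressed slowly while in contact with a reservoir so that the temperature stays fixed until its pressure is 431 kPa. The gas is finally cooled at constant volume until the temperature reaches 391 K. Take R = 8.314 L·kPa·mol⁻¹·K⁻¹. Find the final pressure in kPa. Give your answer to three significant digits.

P₃ ≈ 229 kPa

T constant ⇒ Boyle's law P V = const: T₂ = T₁; V₂ = V₁·(P₁/P₂) = 37.99 L.
Isochoric, so P/T is constant: V₃ = V₂; P₃ = P₂·(T₃/T₂) = 229.3 kPa.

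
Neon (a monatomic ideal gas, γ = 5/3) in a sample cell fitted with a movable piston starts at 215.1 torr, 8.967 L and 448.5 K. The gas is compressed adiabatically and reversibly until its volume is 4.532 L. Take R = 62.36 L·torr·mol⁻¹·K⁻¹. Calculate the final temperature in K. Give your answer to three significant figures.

T₂ ≈ 707 K

Reversible adiabatic, γ = 5/3: T₂ = T₁·(V₁/V₂)^(γ−1) = 706.9 K; P₂ = P₁·(V₁/V₂)^γ = 670.8 torr.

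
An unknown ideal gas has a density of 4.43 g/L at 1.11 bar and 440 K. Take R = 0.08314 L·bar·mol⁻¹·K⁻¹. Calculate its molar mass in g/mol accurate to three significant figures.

ρ = PM/(RT) ⇒ M = ρRT/P = (4.43 × 0.08314 × 440.0) / 1.11

M ≈ 146 g/mol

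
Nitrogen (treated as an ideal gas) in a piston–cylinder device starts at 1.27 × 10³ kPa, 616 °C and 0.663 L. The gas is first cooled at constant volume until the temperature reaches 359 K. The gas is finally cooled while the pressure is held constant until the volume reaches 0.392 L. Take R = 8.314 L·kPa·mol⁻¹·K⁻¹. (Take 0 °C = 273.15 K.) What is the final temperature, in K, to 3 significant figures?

T₃ ≈ 212 K

Convert: T₁ = 889.1 K.
Isochoric, so P/T is constant: V₂ = V₁; P₂ = P₁·(T₂/T₁) = 512.8 kPa.
P constant ⇒ V ∝ T: P₃ = P₂; T₃ = T₂·(V₃/V₂) = 212.3 K.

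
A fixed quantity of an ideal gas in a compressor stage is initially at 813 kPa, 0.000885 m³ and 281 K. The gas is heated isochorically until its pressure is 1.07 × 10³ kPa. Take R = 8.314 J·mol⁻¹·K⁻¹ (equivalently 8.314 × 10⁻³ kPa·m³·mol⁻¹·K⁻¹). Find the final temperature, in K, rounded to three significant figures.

T₂ ≈ 370 K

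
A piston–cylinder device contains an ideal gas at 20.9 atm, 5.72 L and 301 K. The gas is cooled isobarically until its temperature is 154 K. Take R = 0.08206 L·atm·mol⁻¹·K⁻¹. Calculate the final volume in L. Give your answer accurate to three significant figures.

V₂ ≈ 2.93 L

P constant ⇒ V ∝ T: P₂ = P₁; V₂ = V₁·(T₂/T₁) = 2.927 L.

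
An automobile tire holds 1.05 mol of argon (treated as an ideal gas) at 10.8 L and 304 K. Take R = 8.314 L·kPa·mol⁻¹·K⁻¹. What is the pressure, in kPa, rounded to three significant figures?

P ≈ 246 kPa

PV = nRT ⇒ P = nRT/V = (1.05 × 8.314 × 304) / 10.8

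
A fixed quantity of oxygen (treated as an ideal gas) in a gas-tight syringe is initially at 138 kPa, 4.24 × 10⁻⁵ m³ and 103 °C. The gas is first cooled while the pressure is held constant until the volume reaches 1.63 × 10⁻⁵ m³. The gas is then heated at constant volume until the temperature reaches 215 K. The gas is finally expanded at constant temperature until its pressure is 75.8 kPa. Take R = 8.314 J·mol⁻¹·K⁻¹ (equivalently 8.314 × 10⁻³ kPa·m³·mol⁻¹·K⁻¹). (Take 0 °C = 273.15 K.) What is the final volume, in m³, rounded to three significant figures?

Convert: T₁ = 376.1 K.
P constant ⇒ V ∝ T: P₂ = P₁; T₂ = T₁·(V₂/V₁) = 144.6 K.
Isochoric, so P/T is constant: V₃ = V₂; P₃ = P₂·(T₃/T₂) = 205.2 kPa.
T constant ⇒ Boyle's law P V = const: T₄ = T₃; V₄ = V₃·(P₃/P₄) = 4.412e-05 m³.

V₄ ≈ 4.41e-05 m³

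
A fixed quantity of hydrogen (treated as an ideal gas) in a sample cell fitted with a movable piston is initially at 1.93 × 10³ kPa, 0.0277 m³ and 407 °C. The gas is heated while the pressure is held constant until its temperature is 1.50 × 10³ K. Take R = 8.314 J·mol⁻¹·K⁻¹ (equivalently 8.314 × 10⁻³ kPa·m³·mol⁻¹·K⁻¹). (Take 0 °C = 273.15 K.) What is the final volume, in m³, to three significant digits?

V₂ ≈ 0.0611 m³

Convert: T₁ = 680.1 K.
P constant ⇒ V ∝ T: P₂ = P₁; V₂ = V₁·(T₂/T₁) = 0.06109 m³.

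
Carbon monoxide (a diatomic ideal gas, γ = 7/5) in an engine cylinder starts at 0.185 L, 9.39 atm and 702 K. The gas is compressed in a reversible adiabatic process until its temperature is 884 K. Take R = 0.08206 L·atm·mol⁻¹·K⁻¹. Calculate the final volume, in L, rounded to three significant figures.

Reversible adiabatic, γ = 7/5: P₂ = P₁·(T₂/T₁)^(γ/(γ−1)) = 21.04 atm; V₂ = V₁·(T₁/T₂)^(1/(γ−1)) = 0.1040 L.

V₂ ≈ 0.104 L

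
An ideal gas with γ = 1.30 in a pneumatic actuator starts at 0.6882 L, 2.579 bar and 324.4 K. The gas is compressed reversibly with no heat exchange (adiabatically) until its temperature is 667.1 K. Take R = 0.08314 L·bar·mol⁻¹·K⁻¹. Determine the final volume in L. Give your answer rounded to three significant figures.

Adiabatic (γ = 1.30), T V^(γ−1) and P V^γ constant: P₂ = P₁·(T₂/T₁)^(γ/(γ−1)) = 58.65 bar; V₂ = V₁·(T₁/T₂)^(1/(γ−1)) = 0.06223 L.

V₂ ≈ 0.0622 L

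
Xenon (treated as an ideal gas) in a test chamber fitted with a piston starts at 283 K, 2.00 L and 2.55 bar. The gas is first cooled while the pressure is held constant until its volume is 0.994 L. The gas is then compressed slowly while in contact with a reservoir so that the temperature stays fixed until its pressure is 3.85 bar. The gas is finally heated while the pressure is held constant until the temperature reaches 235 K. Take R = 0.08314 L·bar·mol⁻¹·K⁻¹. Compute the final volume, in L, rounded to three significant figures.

P constant ⇒ V ∝ T: P₂ = P₁; T₂ = T₁·(V₂/V₁) = 140.7 K.
Isothermal, so P V is constant: T₃ = T₂; V₃ = V₂·(P₂/P₃) = 0.6584 L.
P constant ⇒ V ∝ T: P₄ = P₃; V₄ = V₃·(T₄/T₃) = 1.100 L.

V₄ ≈ 1.10 L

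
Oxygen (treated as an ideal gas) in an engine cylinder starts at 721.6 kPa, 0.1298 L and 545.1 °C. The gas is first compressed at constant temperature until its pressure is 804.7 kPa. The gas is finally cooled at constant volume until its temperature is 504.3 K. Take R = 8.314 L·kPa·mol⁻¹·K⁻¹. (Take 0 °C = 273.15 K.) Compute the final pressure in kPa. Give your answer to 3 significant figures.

P₃ ≈ 496 kPa

Convert: T₁ = 818.2 K.
T constant ⇒ Boyle's law P V = const: T₂ = T₁; V₂ = V₁·(P₁/P₂) = 0.1164 L.
V constant ⇒ P ∝ T: V₃ = V₂; P₃ = P₂·(T₃/T₂) = 495.9 kPa.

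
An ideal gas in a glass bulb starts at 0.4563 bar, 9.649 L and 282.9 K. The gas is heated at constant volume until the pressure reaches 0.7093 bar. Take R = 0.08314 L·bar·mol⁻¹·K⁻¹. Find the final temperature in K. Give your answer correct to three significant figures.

T₂ ≈ 440 K

V constant ⇒ P ∝ T: V₂ = V₁; T₂ = T₁·(P₂/P₁) = 439.8 K.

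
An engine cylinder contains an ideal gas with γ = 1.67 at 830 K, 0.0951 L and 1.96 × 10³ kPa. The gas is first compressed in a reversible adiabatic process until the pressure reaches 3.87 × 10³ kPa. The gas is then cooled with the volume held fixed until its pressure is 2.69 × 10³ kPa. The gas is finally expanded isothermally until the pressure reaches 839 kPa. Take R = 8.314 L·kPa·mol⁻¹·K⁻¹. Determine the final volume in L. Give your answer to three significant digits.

Adiabatic (γ = 1.67), T V^(γ−1) and P V^γ constant: T₂ = T₁·(P₂/P₁)^((γ−1)/γ) = 1090 K; V₂ = V₁·(P₁/P₂)^(1/γ) = 0.06328 L.
Isochoric, so P/T is constant: V₃ = V₂; T₃ = T₂·(P₃/P₂) = 758.0 K.
Isothermal, so P V is constant: T₄ = T₃; V₄ = V₃·(P₃/P₄) = 0.2029 L.

V₄ ≈ 0.203 L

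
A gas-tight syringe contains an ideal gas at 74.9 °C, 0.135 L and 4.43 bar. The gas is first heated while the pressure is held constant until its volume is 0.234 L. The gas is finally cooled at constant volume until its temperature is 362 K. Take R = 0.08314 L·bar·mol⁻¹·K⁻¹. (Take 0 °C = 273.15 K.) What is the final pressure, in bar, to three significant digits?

Convert: T₁ = 348.0 K.
P constant ⇒ V ∝ T: P₂ = P₁; T₂ = T₁·(V₂/V₁) = 603.3 K.
Isochoric, so P/T is constant: V₃ = V₂; P₃ = P₂·(T₃/T₂) = 2.658 bar.

P₃ ≈ 2.66 bar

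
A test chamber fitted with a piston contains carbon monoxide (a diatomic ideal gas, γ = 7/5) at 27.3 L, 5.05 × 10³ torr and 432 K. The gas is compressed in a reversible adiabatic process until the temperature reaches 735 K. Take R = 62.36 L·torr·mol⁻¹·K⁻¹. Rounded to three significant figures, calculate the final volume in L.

Adiabatic (γ = 7/5), T V^(γ−1) and P V^γ constant: P₂ = P₁·(T₂/T₁)^(γ/(γ−1)) = 3.244e+04 torr; V₂ = V₁·(T₁/T₂)^(1/(γ−1)) = 7.230 L.

V₂ ≈ 7.23 L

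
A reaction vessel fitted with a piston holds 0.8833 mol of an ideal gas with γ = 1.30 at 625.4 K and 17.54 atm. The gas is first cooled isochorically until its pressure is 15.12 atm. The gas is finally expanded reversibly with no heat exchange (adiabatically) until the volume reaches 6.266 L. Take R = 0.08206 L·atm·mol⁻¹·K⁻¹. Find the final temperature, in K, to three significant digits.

T₃ ≈ 413 K

From PV = nRT: V₁ = nRT₁/P₁ = 2.584 L.
V constant ⇒ P ∝ T: V₂ = V₁; T₂ = T₁·(P₂/P₁) = 539.1 K.
Reversible adiabatic, γ = 1.30: T₃ = T₂·(V₂/V₃)^(γ−1) = 413.3 K; P₃ = P₂·(V₂/V₃)^γ = 4.781 atm.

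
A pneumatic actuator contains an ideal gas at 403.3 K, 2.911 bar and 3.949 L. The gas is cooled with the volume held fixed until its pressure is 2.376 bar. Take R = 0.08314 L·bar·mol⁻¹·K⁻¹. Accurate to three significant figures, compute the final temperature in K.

Isochoric, so P/T is constant: V₂ = V₁; T₂ = T₁·(P₂/P₁) = 329.2 K.

T₂ ≈ 329 K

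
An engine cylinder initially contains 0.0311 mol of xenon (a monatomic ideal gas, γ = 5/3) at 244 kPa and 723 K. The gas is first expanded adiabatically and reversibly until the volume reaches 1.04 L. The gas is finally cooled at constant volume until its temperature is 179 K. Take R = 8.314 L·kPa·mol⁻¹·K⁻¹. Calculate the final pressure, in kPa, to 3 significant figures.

P₃ ≈ 44.5 kPa

From PV = nRT: V₁ = nRT₁/P₁ = 0.7662 L.
Reversible adiabatic, γ = 5/3: T₂ = T₁·(V₁/V₂)^(γ−1) = 589.7 K; P₂ = P₁·(V₁/V₂)^γ = 146.6 kPa.
Isochoric, so P/T is constant: V₃ = V₂; P₃ = P₂·(T₃/T₂) = 44.50 kPa.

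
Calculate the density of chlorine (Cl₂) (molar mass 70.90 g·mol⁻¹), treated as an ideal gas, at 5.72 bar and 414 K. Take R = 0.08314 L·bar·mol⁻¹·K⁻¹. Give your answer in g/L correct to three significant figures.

ρ = PM/(RT) = (5.72 × 70.90) / (0.08314 × 414.0)

ρ ≈ 11.8 g/L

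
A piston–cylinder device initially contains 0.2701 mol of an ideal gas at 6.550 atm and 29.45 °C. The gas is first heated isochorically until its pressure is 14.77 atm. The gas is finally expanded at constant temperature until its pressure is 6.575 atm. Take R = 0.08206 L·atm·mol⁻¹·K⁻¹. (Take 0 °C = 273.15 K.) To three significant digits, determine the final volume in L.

Convert: T₁ = 302.6 K.
From PV = nRT: V₁ = nRT₁/P₁ = 1.024 L.
V constant ⇒ P ∝ T: V₂ = V₁; T₂ = T₁·(P₂/P₁) = 682.4 K.
Isothermal, so P V is constant: T₃ = T₂; V₃ = V₂·(P₂/P₃) = 2.300 L.

V₃ ≈ 2.30 L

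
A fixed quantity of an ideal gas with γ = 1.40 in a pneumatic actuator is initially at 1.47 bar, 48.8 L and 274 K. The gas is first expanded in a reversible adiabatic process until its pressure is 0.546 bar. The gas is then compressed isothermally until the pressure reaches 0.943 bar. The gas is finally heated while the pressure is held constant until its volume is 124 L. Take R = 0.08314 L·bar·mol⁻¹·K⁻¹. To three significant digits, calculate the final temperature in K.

Adiabatic (γ = 1.40), T V^(γ−1) and P V^γ constant: T₂ = T₁·(P₂/P₁)^((γ−1)/γ) = 206.5 K; V₂ = V₁·(P₁/P₂)^(1/γ) = 99.00 L.
T constant ⇒ Boyle's law P V = const: T₃ = T₂; V₃ = V₂·(P₂/P₃) = 57.32 L.
P constant ⇒ V ∝ T: P₄ = P₃; T₄ = T₃·(V₄/V₃) = 446.6 K.

T₄ ≈ 447 K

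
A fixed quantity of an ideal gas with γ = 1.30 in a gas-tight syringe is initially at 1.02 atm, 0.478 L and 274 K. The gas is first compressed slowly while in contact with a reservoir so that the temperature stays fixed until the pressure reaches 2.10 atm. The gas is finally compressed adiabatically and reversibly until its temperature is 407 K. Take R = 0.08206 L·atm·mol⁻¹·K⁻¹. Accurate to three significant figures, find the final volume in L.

V₃ ≈ 0.0621 L

T constant ⇒ Boyle's law P V = const: T₂ = T₁; V₂ = V₁·(P₁/P₂) = 0.2322 L.
Reversible adiabatic, γ = 1.30: P₃ = P₂·(T₃/T₂)^(γ/(γ−1)) = 11.66 atm; V₃ = V₂·(T₂/T₃)^(1/(γ−1)) = 0.06209 L.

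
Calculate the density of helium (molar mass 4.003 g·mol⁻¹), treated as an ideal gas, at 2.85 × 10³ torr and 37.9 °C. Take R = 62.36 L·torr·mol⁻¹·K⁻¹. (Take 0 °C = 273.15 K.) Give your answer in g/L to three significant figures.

ρ = PM/(RT) = (2.85e+03 × 4.003) / (62.36 × 311.0)

ρ ≈ 0.588 g/L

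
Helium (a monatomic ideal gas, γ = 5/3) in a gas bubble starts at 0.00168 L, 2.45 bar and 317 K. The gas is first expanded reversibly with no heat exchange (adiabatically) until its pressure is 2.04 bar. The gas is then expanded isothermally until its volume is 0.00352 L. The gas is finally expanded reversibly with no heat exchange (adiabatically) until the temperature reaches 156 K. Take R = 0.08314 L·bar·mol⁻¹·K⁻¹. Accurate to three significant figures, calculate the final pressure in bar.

P₄ ≈ 0.222 bar

Adiabatic (γ = 5/3), T V^(γ−1) and P V^γ constant: T₂ = T₁·(P₂/P₁)^((γ−1)/γ) = 294.6 K; V₂ = V₁·(P₁/P₂)^(1/γ) = 0.001875 L.
Isothermal, so P V is constant: T₃ = T₂; P₃ = P₂·(V₂/V₃) = 1.087 bar.
Adiabatic (γ = 5/3), T V^(γ−1) and P V^γ constant: P₄ = P₃·(T₄/T₃)^(γ/(γ−1)) = 0.2217 bar; V₄ = V₃·(T₃/T₄)^(1/(γ−1)) = 0.009135 L.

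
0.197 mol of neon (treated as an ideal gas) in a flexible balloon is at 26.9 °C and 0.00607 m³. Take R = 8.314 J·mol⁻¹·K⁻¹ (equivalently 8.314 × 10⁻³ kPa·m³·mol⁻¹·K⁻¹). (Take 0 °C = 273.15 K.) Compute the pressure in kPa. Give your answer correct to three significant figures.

Convert: T = 300.05 K.
PV = nRT ⇒ P = nRT/V = (0.197 × 8.314 × 10⁻³ × 300.05) / 0.00607

P ≈ 81.0 kPa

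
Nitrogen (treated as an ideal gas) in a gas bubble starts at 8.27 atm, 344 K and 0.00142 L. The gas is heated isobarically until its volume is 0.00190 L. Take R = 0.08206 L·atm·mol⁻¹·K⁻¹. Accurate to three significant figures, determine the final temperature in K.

T₂ ≈ 460 K

P constant ⇒ V ∝ T: P₂ = P₁; T₂ = T₁·(V₂/V₁) = 460.3 K.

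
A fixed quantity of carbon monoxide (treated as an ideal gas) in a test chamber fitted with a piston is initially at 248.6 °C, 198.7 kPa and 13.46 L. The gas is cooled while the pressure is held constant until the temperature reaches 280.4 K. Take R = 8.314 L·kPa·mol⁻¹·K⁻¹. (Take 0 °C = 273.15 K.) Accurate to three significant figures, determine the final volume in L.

V₂ ≈ 7.23 L

Convert: T₁ = 521.8 K.
Isobaric, so V/T is constant: P₂ = P₁; V₂ = V₁·(T₂/T₁) = 7.234 L.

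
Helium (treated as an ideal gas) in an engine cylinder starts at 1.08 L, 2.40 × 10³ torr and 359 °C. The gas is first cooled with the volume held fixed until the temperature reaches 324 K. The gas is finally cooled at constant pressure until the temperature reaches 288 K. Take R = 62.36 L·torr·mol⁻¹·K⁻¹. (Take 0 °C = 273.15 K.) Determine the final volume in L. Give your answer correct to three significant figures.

Convert: T₁ = 632.1 K.
Isochoric, so P/T is constant: V₂ = V₁; P₂ = P₁·(T₂/T₁) = 1230 torr.
P constant ⇒ V ∝ T: P₃ = P₂; V₃ = V₂·(T₃/T₂) = 0.9600 L.

V₃ ≈ 0.960 L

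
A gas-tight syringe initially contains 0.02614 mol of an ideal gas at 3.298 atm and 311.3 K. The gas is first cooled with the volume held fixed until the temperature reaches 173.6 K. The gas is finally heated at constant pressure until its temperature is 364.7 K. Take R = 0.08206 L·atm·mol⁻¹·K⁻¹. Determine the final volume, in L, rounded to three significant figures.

From PV = nRT: V₁ = nRT₁/P₁ = 0.2025 L.
Isochoric, so P/T is constant: V₂ = V₁; P₂ = P₁·(T₂/T₁) = 1.839 atm.
Isobaric, so V/T is constant: P₃ = P₂; V₃ = V₂·(T₃/T₂) = 0.4254 L.

V₃ ≈ 0.425 L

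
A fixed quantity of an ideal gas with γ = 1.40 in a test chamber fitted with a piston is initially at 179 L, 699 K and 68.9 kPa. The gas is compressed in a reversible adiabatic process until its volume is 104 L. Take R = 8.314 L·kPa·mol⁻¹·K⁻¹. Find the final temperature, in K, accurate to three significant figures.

Adiabatic (γ = 1.40), T V^(γ−1) and P V^γ constant: T₂ = T₁·(V₁/V₂)^(γ−1) = 868.6 K; P₂ = P₁·(V₁/V₂)^γ = 147.4 kPa.

T₂ ≈ 869 K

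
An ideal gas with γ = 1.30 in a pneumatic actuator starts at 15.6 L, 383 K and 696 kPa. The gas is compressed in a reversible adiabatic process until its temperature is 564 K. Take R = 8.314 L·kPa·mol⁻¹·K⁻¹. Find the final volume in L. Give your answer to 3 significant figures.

Reversible adiabatic, γ = 1.30: P₂ = P₁·(T₂/T₁)^(γ/(γ−1)) = 3724 kPa; V₂ = V₁·(T₁/T₂)^(1/(γ−1)) = 4.294 L.

V₂ ≈ 4.29 L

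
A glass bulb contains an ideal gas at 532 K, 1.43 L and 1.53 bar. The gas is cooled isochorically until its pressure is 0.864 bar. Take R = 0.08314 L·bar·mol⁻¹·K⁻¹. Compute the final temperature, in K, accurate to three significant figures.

Isochoric, so P/T is constant: V₂ = V₁; T₂ = T₁·(P₂/P₁) = 300.4 K.

T₂ ≈ 300 K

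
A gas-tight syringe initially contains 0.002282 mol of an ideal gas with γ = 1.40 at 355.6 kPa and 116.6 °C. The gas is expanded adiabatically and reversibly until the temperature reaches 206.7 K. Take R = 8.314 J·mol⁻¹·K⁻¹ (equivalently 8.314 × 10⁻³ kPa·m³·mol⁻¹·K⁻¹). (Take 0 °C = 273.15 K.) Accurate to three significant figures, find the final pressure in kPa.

Convert: T₁ = 389.8 K.
From PV = nRT: V₁ = nRT₁/P₁ = 2.079e-05 m³.
Reversible adiabatic, γ = 1.40: P₂ = P₁·(T₂/T₁)^(γ/(γ−1)) = 38.63 kPa; V₂ = V₁·(T₁/T₂)^(1/(γ−1)) = 0.0001015 m³.

P₂ ≈ 38.6 kPa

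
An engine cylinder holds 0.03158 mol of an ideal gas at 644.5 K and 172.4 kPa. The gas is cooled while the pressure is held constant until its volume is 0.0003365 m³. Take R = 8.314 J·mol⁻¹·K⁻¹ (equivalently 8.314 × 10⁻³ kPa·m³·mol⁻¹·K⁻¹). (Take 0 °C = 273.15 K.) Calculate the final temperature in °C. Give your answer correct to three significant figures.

T₂ ≈ -52.2 °C

From PV = nRT: V₁ = nRT₁/P₁ = 0.0009815 m³.
Isobaric, so V/T is constant: P₂ = P₁; T₂ = T₁·(V₂/V₁) = 221.0 K.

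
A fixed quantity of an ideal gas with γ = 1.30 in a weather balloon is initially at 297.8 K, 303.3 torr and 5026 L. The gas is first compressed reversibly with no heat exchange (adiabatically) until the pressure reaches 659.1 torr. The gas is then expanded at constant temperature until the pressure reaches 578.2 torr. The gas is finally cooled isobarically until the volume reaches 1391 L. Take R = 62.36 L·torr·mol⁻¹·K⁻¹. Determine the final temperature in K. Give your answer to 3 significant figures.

T₄ ≈ 157 K

Adiabatic (γ = 1.30), T V^(γ−1) and P V^γ constant: T₂ = T₁·(P₂/P₁)^((γ−1)/γ) = 356.2 K; V₂ = V₁·(P₁/P₂)^(1/γ) = 2767 L.
T constant ⇒ Boyle's law P V = const: T₃ = T₂; V₃ = V₂·(P₂/P₃) = 3154 L.
Isobaric, so V/T is constant: P₄ = P₃; T₄ = T₃·(V₄/V₃) = 157.1 K.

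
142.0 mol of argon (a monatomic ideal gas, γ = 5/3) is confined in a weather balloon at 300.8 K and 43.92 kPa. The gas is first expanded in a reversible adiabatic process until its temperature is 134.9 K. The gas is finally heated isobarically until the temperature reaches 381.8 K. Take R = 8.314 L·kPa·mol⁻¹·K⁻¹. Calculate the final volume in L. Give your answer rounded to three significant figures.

V₃ ≈ 7.62e+04 L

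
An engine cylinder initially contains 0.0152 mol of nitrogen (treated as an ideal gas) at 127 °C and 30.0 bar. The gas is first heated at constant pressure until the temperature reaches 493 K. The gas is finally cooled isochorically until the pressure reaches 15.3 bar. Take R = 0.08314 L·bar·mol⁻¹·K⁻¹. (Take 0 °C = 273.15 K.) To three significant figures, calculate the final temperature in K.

T₃ ≈ 251 K

Convert: T₁ = 400.1 K.
From PV = nRT: V₁ = nRT₁/P₁ = 0.01686 L.
Isobaric, so V/T is constant: P₂ = P₁; V₂ = V₁·(T₂/T₁) = 0.02077 L.
Isochoric, so P/T is constant: V₃ = V₂; T₃ = T₂·(P₃/P₂) = 251.4 K.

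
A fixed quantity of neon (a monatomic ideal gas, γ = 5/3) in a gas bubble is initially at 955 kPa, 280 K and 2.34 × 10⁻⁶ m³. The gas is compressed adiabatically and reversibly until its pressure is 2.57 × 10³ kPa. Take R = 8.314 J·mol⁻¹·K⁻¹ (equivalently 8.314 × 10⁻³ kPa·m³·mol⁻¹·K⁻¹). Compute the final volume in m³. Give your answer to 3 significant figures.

Adiabatic (γ = 5/3), T V^(γ−1) and P V^γ constant: T₂ = T₁·(P₂/P₁)^((γ−1)/γ) = 416.0 K; V₂ = V₁·(P₁/P₂)^(1/γ) = 1.292e-06 m³.

V₂ ≈ 1.29e-06 m³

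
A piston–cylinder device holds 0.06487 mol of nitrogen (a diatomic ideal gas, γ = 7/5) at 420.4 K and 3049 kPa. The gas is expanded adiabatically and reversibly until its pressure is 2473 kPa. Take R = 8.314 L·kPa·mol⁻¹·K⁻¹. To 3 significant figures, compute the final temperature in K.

From PV = nRT: V₁ = nRT₁/P₁ = 0.07436 L.
Adiabatic (γ = 7/5), T V^(γ−1) and P V^γ constant: T₂ = T₁·(P₂/P₁)^((γ−1)/γ) = 396.0 K; V₂ = V₁·(P₁/P₂)^(1/γ) = 0.08636 L.

T₂ ≈ 396 K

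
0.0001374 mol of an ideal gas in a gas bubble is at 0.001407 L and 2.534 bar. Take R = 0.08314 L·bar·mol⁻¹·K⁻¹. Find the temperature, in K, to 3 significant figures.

T ≈ 312 K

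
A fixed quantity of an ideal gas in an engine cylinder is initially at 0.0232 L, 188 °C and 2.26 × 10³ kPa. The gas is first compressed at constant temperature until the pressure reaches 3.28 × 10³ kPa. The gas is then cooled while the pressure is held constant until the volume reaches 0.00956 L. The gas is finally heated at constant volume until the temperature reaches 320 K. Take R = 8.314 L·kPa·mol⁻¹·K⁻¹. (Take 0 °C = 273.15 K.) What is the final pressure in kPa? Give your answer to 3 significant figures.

Convert: T₁ = 461.1 K.
Isothermal, so P V is constant: T₂ = T₁; V₂ = V₁·(P₁/P₂) = 0.01599 L.
P constant ⇒ V ∝ T: P₃ = P₂; T₃ = T₂·(V₃/V₂) = 275.8 K.
V constant ⇒ P ∝ T: V₄ = V₃; P₄ = P₃·(T₄/T₃) = 3806 kPa.

P₄ ≈ 3.81e+03 kPa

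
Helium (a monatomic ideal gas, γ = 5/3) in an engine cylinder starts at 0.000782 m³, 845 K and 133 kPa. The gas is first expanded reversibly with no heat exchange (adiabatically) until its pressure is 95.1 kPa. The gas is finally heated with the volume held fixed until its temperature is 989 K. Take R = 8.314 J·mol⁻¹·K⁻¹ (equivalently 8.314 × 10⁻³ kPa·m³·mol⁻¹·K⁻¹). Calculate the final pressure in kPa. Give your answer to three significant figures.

P₃ ≈ 127 kPa

Adiabatic (γ = 5/3), T V^(γ−1) and P V^γ constant: T₂ = T₁·(P₂/P₁)^((γ−1)/γ) = 738.9 K; V₂ = V₁·(P₁/P₂)^(1/γ) = 0.0009563 m³.
Isochoric, so P/T is constant: V₃ = V₂; P₃ = P₂·(T₃/T₂) = 127.3 kPa.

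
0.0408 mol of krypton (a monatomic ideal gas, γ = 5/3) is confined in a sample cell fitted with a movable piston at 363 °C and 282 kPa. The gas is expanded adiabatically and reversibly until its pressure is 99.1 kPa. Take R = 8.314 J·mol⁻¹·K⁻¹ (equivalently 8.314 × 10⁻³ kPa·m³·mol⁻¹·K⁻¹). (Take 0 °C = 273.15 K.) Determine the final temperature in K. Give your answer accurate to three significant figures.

Convert: T₁ = 636.1 K.
From PV = nRT: V₁ = nRT₁/P₁ = 0.0007652 m³.
Adiabatic (γ = 5/3), T V^(γ−1) and P V^γ constant: T₂ = T₁·(P₂/P₁)^((γ−1)/γ) = 418.7 K; V₂ = V₁·(P₁/P₂)^(1/γ) = 0.001433 m³.

T₂ ≈ 419 K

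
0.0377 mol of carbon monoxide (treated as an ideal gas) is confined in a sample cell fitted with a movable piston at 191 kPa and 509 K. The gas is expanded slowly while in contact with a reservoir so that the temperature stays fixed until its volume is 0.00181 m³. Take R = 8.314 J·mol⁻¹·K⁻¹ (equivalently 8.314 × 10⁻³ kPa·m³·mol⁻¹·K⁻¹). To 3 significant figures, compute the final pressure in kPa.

P₂ ≈ 88.1 kPa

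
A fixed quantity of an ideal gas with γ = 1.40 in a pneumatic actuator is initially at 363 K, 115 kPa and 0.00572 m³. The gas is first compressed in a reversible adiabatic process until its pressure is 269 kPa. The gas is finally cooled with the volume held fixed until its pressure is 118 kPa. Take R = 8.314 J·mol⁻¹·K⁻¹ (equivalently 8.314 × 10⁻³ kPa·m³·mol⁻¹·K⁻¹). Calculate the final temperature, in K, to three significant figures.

T₃ ≈ 203 K

Reversible adiabatic, γ = 1.40: T₂ = T₁·(P₂/P₁)^((γ−1)/γ) = 462.8 K; V₂ = V₁·(P₁/P₂)^(1/γ) = 0.003117 m³.
Isochoric, so P/T is constant: V₃ = V₂; T₃ = T₂·(P₃/P₂) = 203.0 K.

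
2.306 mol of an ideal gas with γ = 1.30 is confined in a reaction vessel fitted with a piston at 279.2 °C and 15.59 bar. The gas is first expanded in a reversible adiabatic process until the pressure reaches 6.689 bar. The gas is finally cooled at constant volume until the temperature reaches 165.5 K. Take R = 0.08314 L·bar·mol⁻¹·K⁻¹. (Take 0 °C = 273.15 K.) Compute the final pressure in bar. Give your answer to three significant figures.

Convert: T₁ = 552.3 K.
From PV = nRT: V₁ = nRT₁/P₁ = 6.793 L.
Reversible adiabatic, γ = 1.30: T₂ = T₁·(P₂/P₁)^((γ−1)/γ) = 454.4 K; V₂ = V₁·(P₁/P₂)^(1/γ) = 13.02 L.
Isochoric, so P/T is constant: V₃ = V₂; P₃ = P₂·(T₃/T₂) = 2.436 bar.

P₃ ≈ 2.44 bar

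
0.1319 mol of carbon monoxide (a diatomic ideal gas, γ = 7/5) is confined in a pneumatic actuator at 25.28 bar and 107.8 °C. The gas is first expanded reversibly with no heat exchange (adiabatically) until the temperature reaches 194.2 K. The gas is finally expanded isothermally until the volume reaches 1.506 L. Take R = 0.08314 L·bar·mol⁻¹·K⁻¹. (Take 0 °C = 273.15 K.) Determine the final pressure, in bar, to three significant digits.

Convert: T₁ = 380.9 K.
From PV = nRT: V₁ = nRT₁/P₁ = 0.1653 L.
Reversible adiabatic, γ = 7/5: P₂ = P₁·(T₂/T₁)^(γ/(γ−1)) = 2.391 bar; V₂ = V₁·(T₁/T₂)^(1/(γ−1)) = 0.8906 L.
T constant ⇒ Boyle's law P V = const: T₃ = T₂; P₃ = P₂·(V₂/V₃) = 1.414 bar.

P₃ ≈ 1.41 bar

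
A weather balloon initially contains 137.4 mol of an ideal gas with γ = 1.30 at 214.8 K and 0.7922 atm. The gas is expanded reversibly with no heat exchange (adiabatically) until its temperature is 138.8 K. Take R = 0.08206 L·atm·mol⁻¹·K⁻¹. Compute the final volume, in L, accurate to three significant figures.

From PV = nRT: V₁ = nRT₁/P₁ = 3057 L.
Reversible adiabatic, γ = 1.30: P₂ = P₁·(T₂/T₁)^(γ/(γ−1)) = 0.1194 atm; V₂ = V₁·(T₁/T₂)^(1/(γ−1)) = 1.311e+04 L.

V₂ ≈ 1.31e+04 L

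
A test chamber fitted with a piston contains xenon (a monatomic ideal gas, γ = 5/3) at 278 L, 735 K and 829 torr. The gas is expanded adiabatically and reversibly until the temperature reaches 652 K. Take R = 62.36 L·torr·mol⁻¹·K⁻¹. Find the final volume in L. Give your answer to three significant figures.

V₂ ≈ 333 L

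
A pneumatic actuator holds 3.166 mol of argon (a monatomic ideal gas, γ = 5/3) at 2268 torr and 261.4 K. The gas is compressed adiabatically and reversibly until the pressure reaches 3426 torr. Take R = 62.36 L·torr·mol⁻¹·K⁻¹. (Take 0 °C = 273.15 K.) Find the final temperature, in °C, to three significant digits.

From PV = nRT: V₁ = nRT₁/P₁ = 22.76 L.
Adiabatic (γ = 5/3), T V^(γ−1) and P V^γ constant: T₂ = T₁·(P₂/P₁)^((γ−1)/γ) = 308.3 K; V₂ = V₁·(P₁/P₂)^(1/γ) = 17.77 L.

T₂ ≈ 35.1 °C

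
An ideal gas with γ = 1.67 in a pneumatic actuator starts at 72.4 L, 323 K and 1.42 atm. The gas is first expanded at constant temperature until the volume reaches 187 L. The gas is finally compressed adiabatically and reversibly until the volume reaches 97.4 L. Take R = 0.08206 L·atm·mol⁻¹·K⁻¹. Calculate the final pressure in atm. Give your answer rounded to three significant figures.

P₃ ≈ 1.63 atm

Isothermal, so P V is constant: T₂ = T₁; P₂ = P₁·(V₁/V₂) = 0.5498 atm.
Reversible adiabatic, γ = 1.67: T₃ = T₂·(V₂/V₃)^(γ−1) = 500.0 K; P₃ = P₂·(V₂/V₃)^γ = 1.634 atm.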